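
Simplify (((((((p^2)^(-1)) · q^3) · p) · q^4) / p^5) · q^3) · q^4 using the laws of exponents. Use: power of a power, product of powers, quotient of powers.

(((((((p^2)^(-1)) · q^3) · p) · q^4) / p^5) · q^3) · q^4
= (((((p^(-2) · q^3) · p) · q^4) / p^5) · q^3) · q^4    [power of a power]
= p^(-6)·q^14    [quotient of powers; product of powers]

p^(-6)·q^14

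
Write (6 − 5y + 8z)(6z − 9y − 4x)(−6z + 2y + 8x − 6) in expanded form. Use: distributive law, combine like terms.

−504z^2 + 1008yz + 624xz − 216z − 378y^2 − 600xy + 324y − 192x^2 + 144x + 708yz^2 − 474y^2z − 1000xyz + 90y^3 + 400xy^2 + 160x^2y − 288z^3 + 576xz^2 − 256x^2z

(6 − 5y + 8z)(6z − 9y − 4x)(−6z + 2y + 8x − 6)
= (36z − 54y − 24x − 30yz + 45y^2 + 20xy + 48z^2 − 72yz − 32xz)(−6z + 2y + 8x − 6)    [distributive law]
= (36z − 54y − 24x − 102yz + 45y^2 + 20xy + 48z^2 − 32xz)(−6z + 2y + 8x − 6)    [combine like terms]
= −216z^2 + 72yz + 288xz − 216z + 324yz − 108y^2 − 432xy + 324y + 144xz − 48xy − 192x^2 + 144x + 612yz^2 − 204y^2z − 816xyz + 612yz − 270y^2z + 90y^3 + 360xy^2 − 270y^2 − 120xyz + 40xy^2 + 160x^2y − 120xy − 288z^3 + 96yz^2 + 384xz^2 − 288z^2 + 192xz^2 − 64xyz − 256x^2z + 192xz    [distributive law]
= −504z^2 + 1008yz + 624xz − 216z − 378y^2 − 600xy + 324y − 192x^2 + 144x + 708yz^2 − 474y^2z − 1000xyz + 90y^3 + 400xy^2 + 160x^2y − 288z^3 + 576xz^2 − 256x^2z    [combine like terms]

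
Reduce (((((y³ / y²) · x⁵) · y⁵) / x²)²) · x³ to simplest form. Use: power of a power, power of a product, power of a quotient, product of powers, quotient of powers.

x⁹y¹²

(((((y³ / y²) · x⁵) · y⁵) / x²)²) · x³
= (((((y³ / y²) · x⁵) · y⁵)²) / ((x²)²)) · x³    [power of a quotient]
= (((((y³ / y²) · x⁵)²) · ((y⁵)²)) / ((x²)²)) · x³    [power of a product]
= (((((y³ / y²)²) · ((x⁵)²)) · ((y⁵)²)) / ((x²)²)) · x³    [power of a product]
= ((((((y³)²) / ((y²)²)) · ((x⁵)²)) · ((y⁵)²)) / ((x²)²)) · x³    [power of a quotient]
= ((((y⁶ / ((y²)²)) · ((x⁵)²)) · ((y⁵)²)) / ((x²)²)) · x³    [power of a power]
= ((((y⁶ / y⁴) · ((x⁵)²)) · ((y⁵)²)) / ((x²)²)) · x³    [power of a power]
= (((y² · ((x⁵)²)) · ((y⁵)²)) / ((x²)²)) · x³    [quotient of powers]
= (((y² · x¹⁰) · ((y⁵)²)) / ((x²)²)) · x³    [power of a power]
= (((y² · x¹⁰) · y¹⁰) / ((x²)²)) · x³    [power of a power]
= (((y² · x¹⁰) · y¹⁰) / x⁴) · x³    [power of a power]
= x⁹y¹²    [quotient of powers; product of powers]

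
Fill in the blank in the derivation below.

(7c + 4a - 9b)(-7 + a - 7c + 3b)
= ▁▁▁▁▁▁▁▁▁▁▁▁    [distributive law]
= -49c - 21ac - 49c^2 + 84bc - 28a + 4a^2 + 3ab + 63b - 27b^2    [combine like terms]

Applying distributive law to the line above:

-49c + 7ac - 49c^2 + 21bc - 28a + 4a^2 - 28ac + 12ab + 63b - 9ab + 63bc - 27b^2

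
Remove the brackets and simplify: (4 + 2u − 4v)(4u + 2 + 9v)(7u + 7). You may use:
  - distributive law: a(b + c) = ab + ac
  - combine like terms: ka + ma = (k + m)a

(4 + 2u − 4v)(4u + 2 + 9v)(7u + 7)
= (16u + 8 + 36v + 8u^2 + 4u + 18uv − 16uv − 8v − 36v^2)(7u + 7)    [distributive law]
= (20u + 8 + 28v + 8u^2 + 2uv − 36v^2)(7u + 7)    [combine like terms]
= 140u^2 + 140u + 56u + 56 + 196uv + 196v + 56u^3 + 56u^2 + 14u^2v + 14uv − 252uv^2 − 252v^2    [distributive law]
= 196u^2 + 196u + 56 + 210uv + 196v + 56u^3 + 14u^2v − 252uv^2 − 252v^2    [combine like terms]

196u^2 + 196u + 56 + 210uv + 196v + 56u^3 + 14u^2v − 252uv^2 − 252v^2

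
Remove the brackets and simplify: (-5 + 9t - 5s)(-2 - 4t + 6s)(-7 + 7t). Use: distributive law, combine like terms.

(-5 + 9t - 5s)(-2 - 4t + 6s)(-7 + 7t)
= (10 + 20t - 30s - 18t - 36t^2 + 54st + 10s + 20st - 30s^2)(-7 + 7t)    [distributive law]
= (10 + 2t - 20s - 36t^2 + 74st - 30s^2)(-7 + 7t)    [combine like terms]
= -70 + 70t - 14t + 14t^2 + 140s - 140st + 252t^2 - 252t^3 - 518st + 518st^2 + 210s^2 - 210s^2t    [distributive law]
= -70 + 56t + 266t^2 + 140s - 658st - 252t^3 + 518st^2 + 210s^2 - 210s^2t    [combine like terms]

-70 + 56t + 266t^2 + 140s - 658st - 252t^3 + 518st^2 + 210s^2 - 210s^2t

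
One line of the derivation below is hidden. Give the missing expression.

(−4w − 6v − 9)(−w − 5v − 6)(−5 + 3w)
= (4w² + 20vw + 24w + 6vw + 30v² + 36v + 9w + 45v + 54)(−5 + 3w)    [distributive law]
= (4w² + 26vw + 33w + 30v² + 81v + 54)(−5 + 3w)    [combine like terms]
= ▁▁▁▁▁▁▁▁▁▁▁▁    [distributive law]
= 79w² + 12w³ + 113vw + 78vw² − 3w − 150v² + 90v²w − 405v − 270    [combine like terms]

After distributive law, the bracketed line is:

−20w² + 12w³ − 130vw + 78vw² − 165w + 99w² − 150v² + 90v²w − 405v + 243vw − 270 + 162w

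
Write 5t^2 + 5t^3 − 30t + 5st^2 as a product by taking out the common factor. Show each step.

5t^2 + 5t^3 − 30t + 5st^2
= 5(t^2 + t^3 − 6t + st^2)    [factor out 5]
= 5t(t + t^2 − 6 + st)    [factor out t]

5t(t + t^2 − 6 + st)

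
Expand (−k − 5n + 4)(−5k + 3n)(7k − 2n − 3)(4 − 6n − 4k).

(−k − 5n + 4)(−5k + 3n)(7k − 2n − 3)(4 − 6n − 4k)
= (5k^2 − 3kn + 25kn − 15n^2 − 20k + 12n)(7k − 2n − 3)(4 − 6n − 4k)    [distributive law]
= (5k^2 + 22kn − 15n^2 − 20k + 12n)(7k − 2n − 3)(4 − 6n − 4k)    [combine like terms]
= (35k^3 − 10k^2n − 15k^2 + 154k^2n − 44kn^2 − 66kn − 105kn^2 + 30n^3 + 45n^2 − 140k^2 + 40kn + 60k + 84kn − 24n^2 − 36n)(4 − 6n − 4k)    [distributive law]
= (35k^3 + 144k^2n − 155k^2 − 149kn^2 + 58kn + 30n^3 + 21n^2 + 60k − 36n)(4 − 6n − 4k)    [combine like terms]
= 140k^3 − 210k^3n − 140k^4 + 576k^2n − 864k^2n^2 − 576k^3n − 620k^2 + 930k^2n + 620k^3 − 596kn^2 + 894kn^3 + 596k^2n^2 + 232kn − 348kn^2 − 232k^2n + 120n^3 − 180n^4 − 120kn^3 + 84n^2 − 126n^3 − 84kn^2 + 240k − 360kn − 240k^2 − 144n + 216n^2 + 144kn    [distributive law]
= 760k^3 − 786k^3n − 140k^4 + 1274k^2n − 268k^2n^2 − 860k^2 − 1028kn^2 + 774kn^3 + 16kn − 6n^3 − 180n^4 + 300n^2 + 240k − 144n    [combine like terms]

760k^3 − 786k^3n − 140k^4 + 1274k^2n − 268k^2n^2 − 860k^2 − 1028kn^2 + 774kn^3 + 16kn − 6n^3 − 180n^4 + 300n^2 + 240k − 144n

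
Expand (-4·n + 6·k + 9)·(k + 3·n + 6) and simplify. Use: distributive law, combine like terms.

14·k·n - 12·n² + 3·n + 6·k² + 45·k + 54

(-4·n + 6·k + 9)·(k + 3·n + 6)
= -4·k·n - 12·n² - 24·n + 6·k² + 18·k·n + 36·k + 9·k + 27·n + 54    [distributive law]
= 14·k·n - 12·n² + 3·n + 6·k² + 45·k + 54    [combine like terms]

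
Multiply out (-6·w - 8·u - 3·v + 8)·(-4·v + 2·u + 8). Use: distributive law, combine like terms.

(-6·w - 8·u - 3·v + 8)·(-4·v + 2·u + 8)
= 24·v·w - 12·u·w - 48·w + 32·u·v - 16·u² - 64·u + 12·v² - 6·u·v - 24·v - 32·v + 16·u + 64    [distributive law]
= 24·v·w - 12·u·w - 48·w + 26·u·v - 16·u² - 48·u + 12·v² - 56·v + 64    [combine like terms]

24·v·w - 12·u·w - 48·w + 26·u·v - 16·u² - 48·u + 12·v² - 56·v + 64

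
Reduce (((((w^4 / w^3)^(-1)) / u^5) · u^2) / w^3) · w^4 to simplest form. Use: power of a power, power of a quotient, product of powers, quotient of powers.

u^(-3)

(((((w^4 / w^3)^(-1)) / u^5) · u^2) / w^3) · w^4
= ((((((w^4)^(-1)) / ((w^3)^(-1))) / u^5) · u^2) / w^3) · w^4    [power of a quotient]
= ((((w^(-4) / ((w^3)^(-1))) / u^5) · u^2) / w^3) · w^4    [power of a power]
= ((((w^(-4) / w^(-3)) / u^5) · u^2) / w^3) · w^4    [power of a power]
= (((w^(-1) / u^5) · u^2) / w^3) · w^4    [quotient of powers]
= u^(-3)    [quotient of powers; product of powers]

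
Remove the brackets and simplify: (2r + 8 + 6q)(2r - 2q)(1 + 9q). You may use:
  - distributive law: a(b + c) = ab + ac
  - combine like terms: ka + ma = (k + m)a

4r^2 + 36qr^2 + 152qr + 72q^2r + 16r - 16q - 156q^2 - 108q^3

(2r + 8 + 6q)(2r - 2q)(1 + 9q)
= (4r^2 - 4qr + 16r - 16q + 12qr - 12q^2)(1 + 9q)    [distributive law]
= (4r^2 + 8qr + 16r - 16q - 12q^2)(1 + 9q)    [combine like terms]
= 4r^2 + 36qr^2 + 8qr + 72q^2r + 16r + 144qr - 16q - 144q^2 - 12q^2 - 108q^3    [distributive law]
= 4r^2 + 36qr^2 + 152qr + 72q^2r + 16r - 16q - 156q^2 - 108q^3    [combine like terms]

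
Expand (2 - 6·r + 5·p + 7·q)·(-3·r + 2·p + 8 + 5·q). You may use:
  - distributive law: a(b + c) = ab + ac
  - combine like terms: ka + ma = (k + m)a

-54·r + 44·p + 16 + 66·q + 18·r^2 - 27·p·r - 51·q·r + 10·p^2 + 39·p·q + 35·q^2

(2 - 6·r + 5·p + 7·q)·(-3·r + 2·p + 8 + 5·q)
= -6·r + 4·p + 16 + 10·q + 18·r^2 - 12·p·r - 48·r - 30·q·r - 15·p·r + 10·p^2 + 40·p + 25·p·q - 21·q·r + 14·p·q + 56·q + 35·q^2    [distributive law]
= -54·r + 44·p + 16 + 66·q + 18·r^2 - 27·p·r - 51·q·r + 10·p^2 + 39·p·q + 35·q^2    [combine like terms]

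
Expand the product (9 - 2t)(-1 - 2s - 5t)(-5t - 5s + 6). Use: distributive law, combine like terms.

-213t - 63s - 54 + 329st + 90s^2 + 275t^2 - 70st^2 - 20s^2t - 50t^3

(9 - 2t)(-1 - 2s - 5t)(-5t - 5s + 6)
= (-9 - 18s - 45t + 2t + 4st + 10t^2)(-5t - 5s + 6)    [distributive law]
= (-9 - 18s - 43t + 4st + 10t^2)(-5t - 5s + 6)    [combine like terms]
= 45t + 45s - 54 + 90st + 90s^2 - 108s + 215t^2 + 215st - 258t - 20st^2 - 20s^2t + 24st - 50t^3 - 50st^2 + 60t^2    [distributive law]
= -213t - 63s - 54 + 329st + 90s^2 + 275t^2 - 70st^2 - 20s^2t - 50t^3    [combine like terms]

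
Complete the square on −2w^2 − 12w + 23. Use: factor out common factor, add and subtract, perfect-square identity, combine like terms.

−2w^2 − 12w + 23
= −2(w^2 + 6w) + 23    [factor out -2 from the w-terms]
= −2(w^2 + 6w + 9 − 9) + 23    [add and subtract 9 inside the bracket]
= −2(w + 3)^2 + 18 + 23    [perfect-square identity]
= −2(w + 3)^2 + 41    [combine constants]

−2(w + 3)^2 + 41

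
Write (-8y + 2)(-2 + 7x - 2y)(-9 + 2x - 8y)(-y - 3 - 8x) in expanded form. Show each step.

796y² + 192y - 506xy + 64xy² - 3020x²y + 624y³ - 3728x²y² + 896x³y + 544xy³ + 128y⁴ - 108 + 114x + 988x² - 224x³

(-8y + 2)(-2 + 7x - 2y)(-9 + 2x - 8y)(-y - 3 - 8x)
= (16y - 56xy + 16y² - 4 + 14x - 4y)(-9 + 2x - 8y)(-y - 3 - 8x)    [distributive law]
= (12y - 56xy + 16y² - 4 + 14x)(-9 + 2x - 8y)(-y - 3 - 8x)    [combine like terms]
= (-108y + 24xy - 96y² + 504xy - 112x²y + 448xy² - 144y² + 32xy² - 128y³ + 36 - 8x + 32y - 126x + 28x² - 112xy)(-y - 3 - 8x)    [distributive law]
= (-76y + 416xy - 240y² - 112x²y + 480xy² - 128y³ + 36 - 134x + 28x²)(-y - 3 - 8x)    [combine like terms]
= 76y² + 228y + 608xy - 416xy² - 1248xy - 3328x²y + 240y³ + 720y² + 1920xy² + 112x²y² + 336x²y + 896x³y - 480xy³ - 1440xy² - 3840x²y² + 128y⁴ + 384y³ + 1024xy³ - 36y - 108 - 288x + 134xy + 402x + 1072x² - 28x²y - 84x² - 224x³    [distributive law]
= 796y² + 192y - 506xy + 64xy² - 3020x²y + 624y³ - 3728x²y² + 896x³y + 544xy³ + 128y⁴ - 108 + 114x + 988x² - 224x³    [combine like terms]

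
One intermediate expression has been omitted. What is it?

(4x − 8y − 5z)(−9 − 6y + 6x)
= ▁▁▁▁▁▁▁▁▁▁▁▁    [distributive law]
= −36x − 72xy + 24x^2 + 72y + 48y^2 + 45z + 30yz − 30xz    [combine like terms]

Applying distributive law to the line above:

−36x − 24xy + 24x^2 + 72y + 48y^2 − 48xy + 45z + 30yz − 30xz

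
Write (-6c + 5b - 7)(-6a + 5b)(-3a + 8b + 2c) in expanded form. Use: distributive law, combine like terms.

(-6c + 5b - 7)(-6a + 5b)(-3a + 8b + 2c)
= (36ac - 30bc - 30ab + 25b^2 + 42a - 35b)(-3a + 8b + 2c)    [distributive law]
= -108a^2c + 288abc + 72ac^2 + 90abc - 240b^2c - 60bc^2 + 90a^2b - 240ab^2 - 60abc - 75ab^2 + 200b^3 + 50b^2c - 126a^2 + 336ab + 84ac + 105ab - 280b^2 - 70bc    [distributive law]
= -108a^2c + 318abc + 72ac^2 - 190b^2c - 60bc^2 + 90a^2b - 315ab^2 + 200b^3 - 126a^2 + 441ab + 84ac - 280b^2 - 70bc    [combine like terms]

-108a^2c + 318abc + 72ac^2 - 190b^2c - 60bc^2 + 90a^2b - 315ab^2 + 200b^3 - 126a^2 + 441ab + 84ac - 280b^2 - 70bc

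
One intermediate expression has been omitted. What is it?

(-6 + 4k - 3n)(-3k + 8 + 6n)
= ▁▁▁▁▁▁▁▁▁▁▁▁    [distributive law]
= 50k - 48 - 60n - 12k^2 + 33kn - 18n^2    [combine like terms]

Applying distributive law to the line above:

18k - 48 - 36n - 12k^2 + 32k + 24kn + 9kn - 24n - 18n^2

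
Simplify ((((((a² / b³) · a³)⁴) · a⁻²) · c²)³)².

a¹⁰⁸·b⁻⁷²·c¹²

((((((a² / b³) · a³)⁴) · a⁻²) · c²)³)²
= (((((a² / b³) · a³)⁴) · a⁻²) · c²)⁶    [power of a power]
= (((((a² / b³) · a³)⁴) · a⁻²)⁶) · ((c²)⁶)    [power of a product]
= (((((a² / b³) · a³)⁴)⁶) · ((a⁻²)⁶)) · ((c²)⁶)    [power of a product]
= ((((a² / b³) · a³)²⁴) · ((a⁻²)⁶)) · ((c²)⁶)    [power of a power]
= ((((a² / b³)²⁴) · ((a³)²⁴)) · ((a⁻²)⁶)) · ((c²)⁶)    [power of a product]
= (((((a²)²⁴) / ((b³)²⁴)) · ((a³)²⁴)) · ((a⁻²)⁶)) · ((c²)⁶)    [power of a quotient]
= (((a⁴⁸ / ((b³)²⁴)) · ((a³)²⁴)) · ((a⁻²)⁶)) · ((c²)⁶)    [power of a power]
= (((a⁴⁸ / b⁷²) · ((a³)²⁴)) · ((a⁻²)⁶)) · ((c²)⁶)    [power of a power]
= (((a⁴⁸ / b⁷²) · a⁷²) · ((a⁻²)⁶)) · ((c²)⁶)    [power of a power]
= (((a⁴⁸ / b⁷²) · a⁷²) · a⁻¹²) · ((c²)⁶)    [power of a power]
= (((a⁴⁸ / b⁷²) · a⁷²) · a⁻¹²) · c¹²    [power of a power]
= a¹⁰⁸·b⁻⁷²·c¹²    [quotient of powers; product of powers]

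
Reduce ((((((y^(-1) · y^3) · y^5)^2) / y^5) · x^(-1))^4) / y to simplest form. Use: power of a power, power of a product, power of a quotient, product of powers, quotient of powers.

x^(-4)y^35

((((((y^(-1) · y^3) · y^5)^2) / y^5) · x^(-1))^4) / y
= ((((((y^(-1) · y^3) · y^5)^2) / y^5)^4) · ((x^(-1))^4)) / y    [power of a product]
= ((((((y^(-1) · y^3) · y^5)^2)^4) / ((y^5)^4)) · ((x^(-1))^4)) / y    [power of a quotient]
= (((((y^(-1) · y^3) · y^5)^8) / ((y^5)^4)) · ((x^(-1))^4)) / y    [power of a power]
= (((((y^(-1) · y^3)^8) · ((y^5)^8)) / ((y^5)^4)) · ((x^(-1))^4)) / y    [power of a product]
= ((((((y^(-1))^8) · ((y^3)^8)) · ((y^5)^8)) / ((y^5)^4)) · ((x^(-1))^4)) / y    [power of a product]
= ((((y^(-8) · ((y^3)^8)) · ((y^5)^8)) / ((y^5)^4)) · ((x^(-1))^4)) / y    [power of a power]
= ((((y^(-8) · y^24) · ((y^5)^8)) / ((y^5)^4)) · ((x^(-1))^4)) / y    [power of a power]
= (((y^16 · ((y^5)^8)) / ((y^5)^4)) · ((x^(-1))^4)) / y    [product of powers]
= (((y^16 · y^40) / ((y^5)^4)) · ((x^(-1))^4)) / y    [power of a power]
= ((y^56 / ((y^5)^4)) · ((x^(-1))^4)) / y    [product of powers]
= ((y^56 / y^20) · ((x^(-1))^4)) / y    [power of a power]
= (y^36 · ((x^(-1))^4)) / y    [quotient of powers]
= (y^36 · x^(-4)) / y    [power of a power]
= x^(-4)y^35    [quotient of powers]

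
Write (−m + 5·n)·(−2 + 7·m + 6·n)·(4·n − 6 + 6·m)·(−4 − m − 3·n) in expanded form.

880·m·n − 520·m^2·n − 286·m·n^2 + 48·m − 204·m^2 + 114·m^3 − 20·m^3·n − 734·m^2·n^2 + 42·m^4 − 1008·m·n^3 + 700·n^2 + 180·n^3 − 240·n − 360·n^4

(−m + 5·n)·(−2 + 7·m + 6·n)·(4·n − 6 + 6·m)·(−4 − m − 3·n)
= (2·m − 7·m^2 − 6·m·n − 10·n + 35·m·n + 30·n^2)·(4·n − 6 + 6·m)·(−4 − m − 3·n)    [distributive law]
= (2·m − 7·m^2 + 29·m·n − 10·n + 30·n^2)·(4·n − 6 + 6·m)·(−4 − m − 3·n)    [combine like terms]
= (8·m·n − 12·m + 12·m^2 − 28·m^2·n + 42·m^2 − 42·m^3 + 116·m·n^2 − 174·m·n + 174·m^2·n − 40·n^2 + 60·n − 60·m·n + 120·n^3 − 180·n^2 + 180·m·n^2)·(−4 − m − 3·n)    [distributive law]
= (−226·m·n − 12·m + 54·m^2 + 146·m^2·n − 42·m^3 + 296·m·n^2 − 220·n^2 + 60·n + 120·n^3)·(−4 − m − 3·n)    [combine like terms]
= 904·m·n + 226·m^2·n + 678·m·n^2 + 48·m + 12·m^2 + 36·m·n − 216·m^2 − 54·m^3 − 162·m^2·n − 584·m^2·n − 146·m^3·n − 438·m^2·n^2 + 168·m^3 + 42·m^4 + 126·m^3·n − 1184·m·n^2 − 296·m^2·n^2 − 888·m·n^3 + 880·n^2 + 220·m·n^2 + 660·n^3 − 240·n − 60·m·n − 180·n^2 − 480·n^3 − 120·m·n^3 − 360·n^4    [distributive law]
= 880·m·n − 520·m^2·n − 286·m·n^2 + 48·m − 204·m^2 + 114·m^3 − 20·m^3·n − 734·m^2·n^2 + 42·m^4 − 1008·m·n^3 + 700·n^2 + 180·n^3 − 240·n − 360·n^4    [combine like terms]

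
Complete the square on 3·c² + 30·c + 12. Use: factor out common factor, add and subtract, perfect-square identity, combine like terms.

3(c + 5)² − 63

3·c² + 30·c + 12
= 3(c² + 10·c) + 12    [factor out 3 from the c-terms]
= 3(c² + 10·c + 25 − 25) + 12    [add and subtract 25 inside the bracket]
= 3(c + 5)² − 75 + 12    [perfect-square identity]
= 3(c + 5)² − 63    [combine constants]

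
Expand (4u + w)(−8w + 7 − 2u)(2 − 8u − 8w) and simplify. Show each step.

(4u + w)(−8w + 7 − 2u)(2 − 8u − 8w)
= (−32uw + 28u − 8u² − 8w² + 7w − 2uw)(2 − 8u − 8w)    [distributive law]
= (−34uw + 28u − 8u² − 8w² + 7w)(2 − 8u − 8w)    [combine like terms]
= −68uw + 272u²w + 272uw² + 56u − 224u² − 224uw − 16u² + 64u³ + 64u²w − 16w² + 64uw² + 64w³ + 14w − 56uw − 56w²    [distributive law]
= −348uw + 336u²w + 336uw² + 56u − 240u² + 64u³ − 72w² + 64w³ + 14w    [combine like terms]

−348uw + 336u²w + 336uw² + 56u − 240u² + 64u³ − 72w² + 64w³ + 14w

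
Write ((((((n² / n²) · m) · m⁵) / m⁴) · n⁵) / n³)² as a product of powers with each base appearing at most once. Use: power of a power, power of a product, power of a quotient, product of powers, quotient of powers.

m⁴n⁴

((((((n² / n²) · m) · m⁵) / m⁴) · n⁵) / n³)²
= ((((((n² / n²) · m) · m⁵) / m⁴) · n⁵)²) / ((n³)²)    [power of a quotient]
= ((((((n² / n²) · m) · m⁵) / m⁴)²) · ((n⁵)²)) / ((n³)²)    [power of a product]
= ((((((n² / n²) · m) · m⁵)²) / ((m⁴)²)) · ((n⁵)²)) / ((n³)²)    [power of a quotient]
= ((((((n² / n²) · m)²) · ((m⁵)²)) / ((m⁴)²)) · ((n⁵)²)) / ((n³)²)    [power of a product]
= ((((((n² / n²)²) · (m²)) · ((m⁵)²)) / ((m⁴)²)) · ((n⁵)²)) / ((n³)²)    [power of a product]
= (((((((n²)²) / ((n²)²)) · (m²)) · ((m⁵)²)) / ((m⁴)²)) · ((n⁵)²)) / ((n³)²)    [power of a quotient]
= (((((n⁴ / ((n²)²)) · (m²)) · ((m⁵)²)) / ((m⁴)²)) · ((n⁵)²)) / ((n³)²)    [power of a power]
= (((((n⁴ / n⁴) · (m²)) · ((m⁵)²)) / ((m⁴)²)) · ((n⁵)²)) / ((n³)²)    [power of a power]
= ((((n⁰ · (m²)) · ((m⁵)²)) / ((m⁴)²)) · ((n⁵)²)) / ((n³)²)    [quotient of powers]
= ((((n⁰ · m²) · m¹⁰) / ((m⁴)²)) · ((n⁵)²)) / ((n³)²)    [power of a power]
= ((((n⁰ · m²) · m¹⁰) / m⁸) · ((n⁵)²)) / ((n³)²)    [power of a power]
= ((((n⁰ · m²) · m¹⁰) / m⁸) · n¹⁰) / ((n³)²)    [power of a power]
= ((((n⁰ · m²) · m¹⁰) / m⁸) · n¹⁰) / n⁶    [power of a power]
= m⁴n⁴    [quotient of powers; product of powers]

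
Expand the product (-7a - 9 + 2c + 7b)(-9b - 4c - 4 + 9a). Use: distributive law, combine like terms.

(-7a - 9 + 2c + 7b)(-9b - 4c - 4 + 9a)
= 63ab + 28ac + 28a - 63a² + 81b + 36c + 36 - 81a - 18bc - 8c² - 8c + 18ac - 63b² - 28bc - 28b + 63ab    [distributive law]
= 126ab + 46ac - 53a - 63a² + 53b + 28c + 36 - 46bc - 8c² - 63b²    [combine like terms]

126ab + 46ac - 53a - 63a² + 53b + 28c + 36 - 46bc - 8c² - 63b²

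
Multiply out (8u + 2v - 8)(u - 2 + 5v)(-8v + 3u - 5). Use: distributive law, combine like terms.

(8u + 2v - 8)(u - 2 + 5v)(-8v + 3u - 5)
= (8u^2 - 16u + 40uv + 2uv - 4v + 10v^2 - 8u + 16 - 40v)(-8v + 3u - 5)    [distributive law]
= (8u^2 - 24u + 42uv - 44v + 10v^2 + 16)(-8v + 3u - 5)    [combine like terms]
= -64u^2v + 24u^3 - 40u^2 + 192uv - 72u^2 + 120u - 336uv^2 + 126u^2v - 210uv + 352v^2 - 132uv + 220v - 80v^3 + 30uv^2 - 50v^2 - 128v + 48u - 80    [distributive law]
= 62u^2v + 24u^3 - 112u^2 - 150uv + 168u - 306uv^2 + 302v^2 + 92v - 80v^3 - 80    [combine like terms]

62u^2v + 24u^3 - 112u^2 - 150uv + 168u - 306uv^2 + 302v^2 + 92v - 80v^3 - 80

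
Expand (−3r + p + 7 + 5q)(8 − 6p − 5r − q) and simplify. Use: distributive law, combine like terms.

(−3r + p + 7 + 5q)(8 − 6p − 5r − q)
= −24r + 18pr + 15r^2 + 3qr + 8p − 6p^2 − 5pr − pq + 56 − 42p − 35r − 7q + 40q − 30pq − 25qr − 5q^2    [distributive law]
= −59r + 13pr + 15r^2 − 22qr − 34p − 6p^2 − 31pq + 56 + 33q − 5q^2    [combine like terms]

−59r + 13pr + 15r^2 − 22qr − 34p − 6p^2 − 31pq + 56 + 33q − 5q^2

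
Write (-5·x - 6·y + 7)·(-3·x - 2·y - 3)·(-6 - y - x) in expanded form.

(-5·x - 6·y + 7)·(-3·x - 2·y - 3)·(-6 - y - x)
= (15·x² + 10·x·y + 15·x + 18·x·y + 12·y² + 18·y - 21·x - 14·y - 21)·(-6 - y - x)    [distributive law]
= (15·x² + 28·x·y - 6·x + 12·y² + 4·y - 21)·(-6 - y - x)    [combine like terms]
= -90·x² - 15·x²·y - 15·x³ - 168·x·y - 28·x·y² - 28·x²·y + 36·x + 6·x·y + 6·x² - 72·y² - 12·y³ - 12·x·y² - 24·y - 4·y² - 4·x·y + 126 + 21·y + 21·x    [distributive law]
= -84·x² - 43·x²·y - 15·x³ - 166·x·y - 40·x·y² + 57·x - 76·y² - 12·y³ - 3·y + 126    [combine like terms]

-84·x² - 43·x²·y - 15·x³ - 166·x·y - 40·x·y² + 57·x - 76·y² - 12·y³ - 3·y + 126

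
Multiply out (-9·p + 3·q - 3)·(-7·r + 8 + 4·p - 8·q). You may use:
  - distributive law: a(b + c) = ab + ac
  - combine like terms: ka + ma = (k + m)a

63·p·r - 84·p - 36·p² + 84·p·q - 21·q·r + 48·q - 24·q² + 21·r - 24

(-9·p + 3·q - 3)·(-7·r + 8 + 4·p - 8·q)
= 63·p·r - 72·p - 36·p² + 72·p·q - 21·q·r + 24·q + 12·p·q - 24·q² + 21·r - 24 - 12·p + 24·q    [distributive law]
= 63·p·r - 84·p - 36·p² + 84·p·q - 21·q·r + 48·q - 24·q² + 21·r - 24    [combine like terms]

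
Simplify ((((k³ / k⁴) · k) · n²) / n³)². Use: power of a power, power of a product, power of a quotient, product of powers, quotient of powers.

((((k³ / k⁴) · k) · n²) / n³)²
= ((((k³ / k⁴) · k) · n²)²) / ((n³)²)    [power of a quotient]
= ((((k³ / k⁴) · k)²) · ((n²)²)) / ((n³)²)    [power of a product]
= ((((k³ / k⁴)²) · (k²)) · ((n²)²)) / ((n³)²)    [power of a product]
= (((((k³)²) / ((k⁴)²)) · (k²)) · ((n²)²)) / ((n³)²)    [power of a quotient]
= (((k⁶ / ((k⁴)²)) · (k²)) · ((n²)²)) / ((n³)²)    [power of a power]
= (((k⁶ / k⁸) · (k²)) · ((n²)²)) / ((n³)²)    [power of a power]
= ((k⁻² · (k²)) · ((n²)²)) / ((n³)²)    [quotient of powers]
= (k⁰ · ((n²)²)) / ((n³)²)    [product of powers]
= (k⁰ · n⁴) / ((n³)²)    [power of a power]
= (k⁰ · n⁴) / n⁶    [power of a power]
= n⁻²    [quotient of powers]

n⁻²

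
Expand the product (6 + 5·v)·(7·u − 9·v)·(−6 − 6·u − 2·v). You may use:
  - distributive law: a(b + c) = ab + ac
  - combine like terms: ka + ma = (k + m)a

(6 + 5·v)·(7·u − 9·v)·(−6 − 6·u − 2·v)
= (42·u − 54·v + 35·u·v − 45·v^2)·(−6 − 6·u − 2·v)    [distributive law]
= −252·u − 252·u^2 − 84·u·v + 324·v + 324·u·v + 108·v^2 − 210·u·v − 210·u^2·v − 70·u·v^2 + 270·v^2 + 270·u·v^2 + 90·v^3    [distributive law]
= −252·u − 252·u^2 + 30·u·v + 324·v + 378·v^2 − 210·u^2·v + 200·u·v^2 + 90·v^3    [combine like terms]

−252·u − 252·u^2 + 30·u·v + 324·v + 378·v^2 − 210·u^2·v + 200·u·v^2 + 90·v^3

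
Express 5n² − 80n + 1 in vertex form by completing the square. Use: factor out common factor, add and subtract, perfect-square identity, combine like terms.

5n² − 80n + 1
= 5(n² − 16n) + 1    [factor out 5 from the n-terms]
= 5(n² − 16n + 64 − 64) + 1    [add and subtract 64 inside the bracket]
= 5(n − 8)² − 320 + 1    [perfect-square identity]
= 5(n − 8)² − 319    [combine constants]

5(n − 8)² − 319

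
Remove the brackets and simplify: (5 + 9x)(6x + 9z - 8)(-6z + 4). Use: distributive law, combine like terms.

(5 + 9x)(6x + 9z - 8)(-6z + 4)
= (30x + 45z - 40 + 54x² + 81xz - 72x)(-6z + 4)    [distributive law]
= (-42x + 45z - 40 + 54x² + 81xz)(-6z + 4)    [combine like terms]
= 252xz - 168x - 270z² + 180z + 240z - 160 - 324x²z + 216x² - 486xz² + 324xz    [distributive law]
= 576xz - 168x - 270z² + 420z - 160 - 324x²z + 216x² - 486xz²    [combine like terms]

576xz - 168x - 270z² + 420z - 160 - 324x²z + 216x² - 486xz²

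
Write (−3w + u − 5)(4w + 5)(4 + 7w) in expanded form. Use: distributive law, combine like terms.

−293w^2 − 84w^3 − 315w + 51uw + 28uw^2 + 20u − 100

(−3w + u − 5)(4w + 5)(4 + 7w)
= (−12w^2 − 15w + 4uw + 5u − 20w − 25)(4 + 7w)    [distributive law]
= (−12w^2 − 35w + 4uw + 5u − 25)(4 + 7w)    [combine like terms]
= −48w^2 − 84w^3 − 140w − 245w^2 + 16uw + 28uw^2 + 20u + 35uw − 100 − 175w    [distributive law]
= −293w^2 − 84w^3 − 315w + 51uw + 28uw^2 + 20u − 100    [combine like terms]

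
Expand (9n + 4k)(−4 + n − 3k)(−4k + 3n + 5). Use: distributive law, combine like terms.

(9n + 4k)(−4 + n − 3k)(−4k + 3n + 5)
= (−36n + 9n² − 27kn − 16k + 4kn − 12k²)(−4k + 3n + 5)    [distributive law]
= (−36n + 9n² − 23kn − 16k − 12k²)(−4k + 3n + 5)    [combine like terms]
= 144kn − 108n² − 180n − 36kn² + 27n³ + 45n² + 92k²n − 69kn² − 115kn + 64k² − 48kn − 80k + 48k³ − 36k²n − 60k²    [distributive law]
= −19kn − 63n² − 180n − 105kn² + 27n³ + 56k²n + 4k² − 80k + 48k³    [combine like terms]

−19kn − 63n² − 180n − 105kn² + 27n³ + 56k²n + 4k² − 80k + 48k³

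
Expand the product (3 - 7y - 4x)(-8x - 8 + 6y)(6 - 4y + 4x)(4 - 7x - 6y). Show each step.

(3 - 7y - 4x)(-8x - 8 + 6y)(6 - 4y + 4x)(4 - 7x - 6y)
= (-24x - 24 + 18y + 56xy + 56y - 42y² + 32x² + 32x - 24xy)(6 - 4y + 4x)(4 - 7x - 6y)    [distributive law]
= (8x - 24 + 74y + 32xy - 42y² + 32x²)(6 - 4y + 4x)(4 - 7x - 6y)    [combine like terms]
= (48x - 32xy + 32x² - 144 + 96y - 96x + 444y - 296y² + 296xy + 192xy - 128xy² + 128x²y - 252y² + 168y³ - 168xy² + 192x² - 128x²y + 128x³)(4 - 7x - 6y)    [distributive law]
= (-48x + 456xy + 224x² - 144 + 540y - 548y² - 296xy² + 168y³ + 128x³)(4 - 7x - 6y)    [combine like terms]
= -192x + 336x² + 288xy + 1824xy - 3192x²y - 2736xy² + 896x² - 1568x³ - 1344x²y - 576 + 1008x + 864y + 2160y - 3780xy - 3240y² - 2192y² + 3836xy² + 3288y³ - 1184xy² + 2072x²y² + 1776xy³ + 672y³ - 1176xy³ - 1008y⁴ + 512x³ - 896x⁴ - 768x³y    [distributive law]
= 816x + 1232x² - 1668xy - 4536x²y - 84xy² - 1056x³ - 576 + 3024y - 5432y² + 3960y³ + 2072x²y² + 600xy³ - 1008y⁴ - 896x⁴ - 768x³y    [combine like terms]

816x + 1232x² - 1668xy - 4536x²y - 84xy² - 1056x³ - 576 + 3024y - 5432y² + 3960y³ + 2072x²y² + 600xy³ - 1008y⁴ - 896x⁴ - 768x³y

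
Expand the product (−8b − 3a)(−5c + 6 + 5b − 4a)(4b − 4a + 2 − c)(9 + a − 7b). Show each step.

(−8b − 3a)(−5c + 6 + 5b − 4a)(4b − 4a + 2 − c)(9 + a − 7b)
= (40bc − 48b − 40b^2 + 32ab + 15ac − 18a − 15ab + 12a^2)(4b − 4a + 2 − c)(9 + a − 7b)    [distributive law]
= (40bc − 48b − 40b^2 + 17ab + 15ac − 18a + 12a^2)(4b − 4a + 2 − c)(9 + a − 7b)    [combine like terms]
= (160b^2c − 160abc + 80bc − 40bc^2 − 192b^2 + 192ab − 96b + 48bc − 160b^3 + 160ab^2 − 80b^2 + 40b^2c + 68ab^2 − 68a^2b + 34ab − 17abc + 60abc − 60a^2c + 30ac − 15ac^2 − 72ab + 72a^2 − 36a + 18ac + 48a^2b − 48a^3 + 24a^2 − 12a^2c)(9 + a − 7b)    [distributive law]
= (200b^2c − 117abc + 128bc − 40bc^2 − 272b^2 + 154ab − 96b − 160b^3 + 228ab^2 − 20a^2b − 72a^2c + 48ac − 15ac^2 + 96a^2 − 36a − 48a^3)(9 + a − 7b)    [combine like terms]
= 1800b^2c + 200ab^2c − 1400b^3c − 1053abc − 117a^2bc + 819ab^2c + 1152bc + 128abc − 896b^2c − 360bc^2 − 40abc^2 + 280b^2c^2 − 2448b^2 − 272ab^2 + 1904b^3 + 1386ab + 154a^2b − 1078ab^2 − 864b − 96ab + 672b^2 − 1440b^3 − 160ab^3 + 1120b^4 + 2052ab^2 + 228a^2b^2 − 1596ab^3 − 180a^2b − 20a^3b + 140a^2b^2 − 648a^2c − 72a^3c + 504a^2bc + 432ac + 48a^2c − 336abc − 135ac^2 − 15a^2c^2 + 105abc^2 + 864a^2 + 96a^3 − 672a^2b − 324a − 36a^2 + 252ab − 432a^3 − 48a^4 + 336a^3b    [distributive law]
= 904b^2c + 1019ab^2c − 1400b^3c − 1261abc + 387a^2bc + 1152bc − 360bc^2 + 65abc^2 + 280b^2c^2 − 1776b^2 + 702ab^2 + 464b^3 + 1542ab − 698a^2b − 864b − 1756ab^3 + 1120b^4 + 368a^2b^2 + 316a^3b − 600a^2c − 72a^3c + 432ac − 135ac^2 − 15a^2c^2 + 828a^2 − 336a^3 − 324a − 48a^4    [combine like terms]

904b^2c + 1019ab^2c − 1400b^3c − 1261abc + 387a^2bc + 1152bc − 360bc^2 + 65abc^2 + 280b^2c^2 − 1776b^2 + 702ab^2 + 464b^3 + 1542ab − 698a^2b − 864b − 1756ab^3 + 1120b^4 + 368a^2b^2 + 316a^3b − 600a^2c − 72a^3c + 432ac − 135ac^2 − 15a^2c^2 + 828a^2 − 336a^3 − 324a − 48a^4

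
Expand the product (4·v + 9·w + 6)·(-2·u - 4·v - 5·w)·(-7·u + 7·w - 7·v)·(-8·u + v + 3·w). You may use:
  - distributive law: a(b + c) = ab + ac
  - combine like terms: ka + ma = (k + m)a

-448·u^3·v - 1288·u^2·v^2 - 3402·u^2·v·w - 1274·u·v^2·w + 2191·u·v·w^2 - 728·u·v^3 + 616·v^3·w + 763·v^2·w^2 + 112·v^4 - 546·v·w^3 - 1008·u^3·w - 1134·u^2·w^2 + 3087·u·w^3 - 945·w^4 - 672·u^3 - 1932·u^2·v - 756·u^2·w + 546·u·v·w + 2058·u·w^2 - 1092·u·v^2 + 546·v^2·w - 84·v·w^2 + 168·v^3 - 630·w^3

(4·v + 9·w + 6)·(-2·u - 4·v - 5·w)·(-7·u + 7·w - 7·v)·(-8·u + v + 3·w)
= (-8·u·v - 16·v^2 - 20·v·w - 18·u·w - 36·v·w - 45·w^2 - 12·u - 24·v - 30·w)·(-7·u + 7·w - 7·v)·(-8·u + v + 3·w)    [distributive law]
= (-8·u·v - 16·v^2 - 56·v·w - 18·u·w - 45·w^2 - 12·u - 24·v - 30·w)·(-7·u + 7·w - 7·v)·(-8·u + v + 3·w)    [combine like terms]
= (56·u^2·v - 56·u·v·w + 56·u·v^2 + 112·u·v^2 - 112·v^2·w + 112·v^3 + 392·u·v·w - 392·v·w^2 + 392·v^2·w + 126·u^2·w - 126·u·w^2 + 126·u·v·w + 315·u·w^2 - 315·w^3 + 315·v·w^2 + 84·u^2 - 84·u·w + 84·u·v + 168·u·v - 168·v·w + 168·v^2 + 210·u·w - 210·w^2 + 210·v·w)·(-8·u + v + 3·w)    [distributive law]
= (56·u^2·v + 462·u·v·w + 168·u·v^2 + 280·v^2·w + 112·v^3 - 77·v·w^2 + 126·u^2·w + 189·u·w^2 - 315·w^3 + 84·u^2 + 126·u·w + 252·u·v + 42·v·w + 168·v^2 - 210·w^2)·(-8·u + v + 3·w)    [combine like terms]
= -448·u^3·v + 56·u^2·v^2 + 168·u^2·v·w - 3696·u^2·v·w + 462·u·v^2·w + 1386·u·v·w^2 - 1344·u^2·v^2 + 168·u·v^3 + 504·u·v^2·w - 2240·u·v^2·w + 280·v^3·w + 840·v^2·w^2 - 896·u·v^3 + 112·v^4 + 336·v^3·w + 616·u·v·w^2 - 77·v^2·w^2 - 231·v·w^3 - 1008·u^3·w + 126·u^2·v·w + 378·u^2·w^2 - 1512·u^2·w^2 + 189·u·v·w^2 + 567·u·w^3 + 2520·u·w^3 - 315·v·w^3 - 945·w^4 - 672·u^3 + 84·u^2·v + 252·u^2·w - 1008·u^2·w + 126·u·v·w + 378·u·w^2 - 2016·u^2·v + 252·u·v^2 + 756·u·v·w - 336·u·v·w + 42·v^2·w + 126·v·w^2 - 1344·u·v^2 + 168·v^3 + 504·v^2·w + 1680·u·w^2 - 210·v·w^2 - 630·w^3    [distributive law]
= -448·u^3·v - 1288·u^2·v^2 - 3402·u^2·v·w - 1274·u·v^2·w + 2191·u·v·w^2 - 728·u·v^3 + 616·v^3·w + 763·v^2·w^2 + 112·v^4 - 546·v·w^3 - 1008·u^3·w - 1134·u^2·w^2 + 3087·u·w^3 - 945·w^4 - 672·u^3 - 1932·u^2·v - 756·u^2·w + 546·u·v·w + 2058·u·w^2 - 1092·u·v^2 + 546·v^2·w - 84·v·w^2 + 168·v^3 - 630·w^3    [combine like terms]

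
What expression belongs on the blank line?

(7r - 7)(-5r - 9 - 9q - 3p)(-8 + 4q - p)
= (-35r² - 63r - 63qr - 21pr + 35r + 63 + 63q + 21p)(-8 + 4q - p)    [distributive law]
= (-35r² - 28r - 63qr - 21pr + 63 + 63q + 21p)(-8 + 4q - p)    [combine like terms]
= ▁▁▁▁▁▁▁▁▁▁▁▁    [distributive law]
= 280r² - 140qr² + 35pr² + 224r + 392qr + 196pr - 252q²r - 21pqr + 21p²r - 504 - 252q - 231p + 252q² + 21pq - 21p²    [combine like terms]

After distributive law, the bracketed line is:

280r² - 140qr² + 35pr² + 224r - 112qr + 28pr + 504qr - 252q²r + 63pqr + 168pr - 84pqr + 21p²r - 504 + 252q - 63p - 504q + 252q² - 63pq - 168p + 84pq - 21p²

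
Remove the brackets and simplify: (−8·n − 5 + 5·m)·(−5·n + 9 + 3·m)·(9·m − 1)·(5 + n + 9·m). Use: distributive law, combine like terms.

1066·m·n^2 + 360·m·n^3 + 2799·m^2·n^2 − 153·n^2 − 40·n^3 − 1882·m·n − 5316·m^2·n + 280·n − 3834·m^3·n − 1770·m − 2640·m^2 + 225 + 2970·m^3 + 1215·m^4

(−8·n − 5 + 5·m)·(−5·n + 9 + 3·m)·(9·m − 1)·(5 + n + 9·m)
= (40·n^2 − 72·n − 24·m·n + 25·n − 45 − 15·m − 25·m·n + 45·m + 15·m^2)·(9·m − 1)·(5 + n + 9·m)    [distributive law]
= (40·n^2 − 47·n − 49·m·n − 45 + 30·m + 15·m^2)·(9·m − 1)·(5 + n + 9·m)    [combine like terms]
= (360·m·n^2 − 40·n^2 − 423·m·n + 47·n − 441·m^2·n + 49·m·n − 405·m + 45 + 270·m^2 − 30·m + 135·m^3 − 15·m^2)·(5 + n + 9·m)    [distributive law]
= (360·m·n^2 − 40·n^2 − 374·m·n + 47·n − 441·m^2·n − 435·m + 45 + 255·m^2 + 135·m^3)·(5 + n + 9·m)    [combine like terms]
= 1800·m·n^2 + 360·m·n^3 + 3240·m^2·n^2 − 200·n^2 − 40·n^3 − 360·m·n^2 − 1870·m·n − 374·m·n^2 − 3366·m^2·n + 235·n + 47·n^2 + 423·m·n − 2205·m^2·n − 441·m^2·n^2 − 3969·m^3·n − 2175·m − 435·m·n − 3915·m^2 + 225 + 45·n + 405·m + 1275·m^2 + 255·m^2·n + 2295·m^3 + 675·m^3 + 135·m^3·n + 1215·m^4    [distributive law]
= 1066·m·n^2 + 360·m·n^3 + 2799·m^2·n^2 − 153·n^2 − 40·n^3 − 1882·m·n − 5316·m^2·n + 280·n − 3834·m^3·n − 1770·m − 2640·m^2 + 225 + 2970·m^3 + 1215·m^4    [combine like terms]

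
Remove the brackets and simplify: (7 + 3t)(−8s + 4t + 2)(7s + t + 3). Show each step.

−392s² + 110st − 70s + 70t² + 116t + 42 − 168s²t + 60st² + 12t³

(7 + 3t)(−8s + 4t + 2)(7s + t + 3)
= (−56s + 28t + 14 − 24st + 12t² + 6t)(7s + t + 3)    [distributive law]
= (−56s + 34t + 14 − 24st + 12t²)(7s + t + 3)    [combine like terms]
= −392s² − 56st − 168s + 238st + 34t² + 102t + 98s + 14t + 42 − 168s²t − 24st² − 72st + 84st² + 12t³ + 36t²    [distributive law]
= −392s² + 110st − 70s + 70t² + 116t + 42 − 168s²t + 60st² + 12t³    [combine like terms]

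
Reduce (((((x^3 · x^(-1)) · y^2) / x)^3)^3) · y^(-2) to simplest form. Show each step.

x^9y^16

(((((x^3 · x^(-1)) · y^2) / x)^3)^3) · y^(-2)
= ((((x^3 · x^(-1)) · y^2) / x)^9) · y^(-2)    [power of a power]
= ((((x^3 · x^(-1)) · y^2)^9) / (x^9)) · y^(-2)    [power of a quotient]
= ((((x^3 · x^(-1))^9) · ((y^2)^9)) / (x^9)) · y^(-2)    [power of a product]
= (((((x^3)^9) · ((x^(-1))^9)) · ((y^2)^9)) / (x^9)) · y^(-2)    [power of a product]
= (((x^27 · ((x^(-1))^9)) · ((y^2)^9)) / (x^9)) · y^(-2)    [power of a power]
= (((x^27 · x^(-9)) · ((y^2)^9)) / (x^9)) · y^(-2)    [power of a power]
= ((x^18 · ((y^2)^9)) / (x^9)) · y^(-2)    [product of powers]
= ((x^18 · y^18) / (x^9)) · y^(-2)    [power of a power]
= x^9y^16    [quotient of powers; product of powers]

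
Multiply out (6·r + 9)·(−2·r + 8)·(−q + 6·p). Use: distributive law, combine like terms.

(6·r + 9)·(−2·r + 8)·(−q + 6·p)
= (−12·r^2 + 48·r − 18·r + 72)·(−q + 6·p)    [distributive law]
= (−12·r^2 + 30·r + 72)·(−q + 6·p)    [combine like terms]
= 12·q·r^2 − 72·p·r^2 − 30·q·r + 180·p·r − 72·q + 432·p    [distributive law]

12·q·r^2 − 72·p·r^2 − 30·q·r + 180·p·r − 72·q + 432·p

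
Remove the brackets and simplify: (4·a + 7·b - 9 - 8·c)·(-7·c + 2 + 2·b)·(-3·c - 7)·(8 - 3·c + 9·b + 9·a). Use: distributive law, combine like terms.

(4·a + 7·b - 9 - 8·c)·(-7·c + 2 + 2·b)·(-3·c - 7)·(8 - 3·c + 9·b + 9·a)
= (-28·a·c + 8·a + 8·a·b - 49·b·c + 14·b + 14·b² + 63·c - 18 - 18·b + 56·c² - 16·c - 16·b·c)·(-3·c - 7)·(8 - 3·c + 9·b + 9·a)    [distributive law]
= (-28·a·c + 8·a + 8·a·b - 65·b·c - 4·b + 14·b² + 47·c - 18 + 56·c²)·(-3·c - 7)·(8 - 3·c + 9·b + 9·a)    [combine like terms]
= (84·a·c² + 196·a·c - 24·a·c - 56·a - 24·a·b·c - 56·a·b + 195·b·c² + 455·b·c + 12·b·c + 28·b - 42·b²·c - 98·b² - 141·c² - 329·c + 54·c + 126 - 168·c³ - 392·c²)·(8 - 3·c + 9·b + 9·a)    [distributive law]
= (84·a·c² + 172·a·c - 56·a - 24·a·b·c - 56·a·b + 195·b·c² + 467·b·c + 28·b - 42·b²·c - 98·b² - 533·c² - 275·c + 126 - 168·c³)·(8 - 3·c + 9·b + 9·a)    [combine like terms]
= 672·a·c² - 252·a·c³ + 756·a·b·c² + 756·a²·c² + 1376·a·c - 516·a·c² + 1548·a·b·c + 1548·a²·c - 448·a + 168·a·c - 504·a·b - 504·a² - 192·a·b·c + 72·a·b·c² - 216·a·b²·c - 216·a²·b·c - 448·a·b + 168·a·b·c - 504·a·b² - 504·a²·b + 1560·b·c² - 585·b·c³ + 1755·b²·c² + 1755·a·b·c² + 3736·b·c - 1401·b·c² + 4203·b²·c + 4203·a·b·c + 224·b - 84·b·c + 252·b² + 252·a·b - 336·b²·c + 126·b²·c² - 378·b³·c - 378·a·b²·c - 784·b² + 294·b²·c - 882·b³ - 882·a·b² - 4264·c² + 1599·c³ - 4797·b·c² - 4797·a·c² - 2200·c + 825·c² - 2475·b·c - 2475·a·c + 1008 - 378·c + 1134·b + 1134·a - 1344·c³ + 504·c⁴ - 1512·b·c³ - 1512·a·c³    [distributive law]
= -4641·a·c² - 1764·a·c³ + 2583·a·b·c² + 756·a²·c² - 931·a·c + 5727·a·b·c + 1548·a²·c + 686·a - 700·a·b - 504·a² - 594·a·b²·c - 216·a²·b·c - 1386·a·b² - 504·a²·b - 4638·b·c² - 2097·b·c³ + 1881·b²·c² + 1177·b·c + 4161·b²·c + 1358·b - 532·b² - 378·b³·c - 882·b³ - 3439·c² + 255·c³ - 2578·c + 1008 + 504·c⁴    [combine like terms]

-4641·a·c² - 1764·a·c³ + 2583·a·b·c² + 756·a²·c² - 931·a·c + 5727·a·b·c + 1548·a²·c + 686·a - 700·a·b - 504·a² - 594·a·b²·c - 216·a²·b·c - 1386·a·b² - 504·a²·b - 4638·b·c² - 2097·b·c³ + 1881·b²·c² + 1177·b·c + 4161·b²·c + 1358·b - 532·b² - 378·b³·c - 882·b³ - 3439·c² + 255·c³ - 2578·c + 1008 + 504·c⁴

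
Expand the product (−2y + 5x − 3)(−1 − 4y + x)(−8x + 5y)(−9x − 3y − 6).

(−2y + 5x − 3)(−1 − 4y + x)(−8x + 5y)(−9x − 3y − 6)
= (2y + 8y² − 2xy − 5x − 20xy + 5x² + 3 + 12y − 3x)(−8x + 5y)(−9x − 3y − 6)    [distributive law]
= (14y + 8y² − 22xy − 8x + 5x² + 3)(−8x + 5y)(−9x − 3y − 6)    [combine like terms]
= (−112xy + 70y² − 64xy² + 40y³ + 176x²y − 110xy² + 64x² − 40xy − 40x³ + 25x²y − 24x + 15y)(−9x − 3y − 6)    [distributive law]
= (−152xy + 70y² − 174xy² + 40y³ + 201x²y + 64x² − 40x³ − 24x + 15y)(−9x − 3y − 6)    [combine like terms]
= 1368x²y + 456xy² + 912xy − 630xy² − 210y³ − 420y² + 1566x²y² + 522xy³ + 1044xy² − 360xy³ − 120y⁴ − 240y³ − 1809x³y − 603x²y² − 1206x²y − 576x³ − 192x²y − 384x² + 360x⁴ + 120x³y + 240x³ + 216x² + 72xy + 144x − 135xy − 45y² − 90y    [distributive law]
= −30x²y + 870xy² + 849xy − 450y³ − 465y² + 963x²y² + 162xy³ − 120y⁴ − 1689x³y − 336x³ − 168x² + 360x⁴ + 144x − 90y    [combine like terms]

−30x²y + 870xy² + 849xy − 450y³ − 465y² + 963x²y² + 162xy³ − 120y⁴ − 1689x³y − 336x³ − 168x² + 360x⁴ + 144x − 90y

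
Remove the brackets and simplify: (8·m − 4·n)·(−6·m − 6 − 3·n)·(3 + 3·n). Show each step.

−144·m² − 144·m²·n − 144·m − 144·m·n + 72·n + 108·n² + 36·n³

(8·m − 4·n)·(−6·m − 6 − 3·n)·(3 + 3·n)
= (−48·m² − 48·m − 24·m·n + 24·m·n + 24·n + 12·n²)·(3 + 3·n)    [distributive law]
= (−48·m² − 48·m + 24·n + 12·n²)·(3 + 3·n)    [combine like terms]
= −144·m² − 144·m²·n − 144·m − 144·m·n + 72·n + 72·n² + 36·n² + 36·n³    [distributive law]
= −144·m² − 144·m²·n − 144·m − 144·m·n + 72·n + 108·n² + 36·n³    [combine like terms]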